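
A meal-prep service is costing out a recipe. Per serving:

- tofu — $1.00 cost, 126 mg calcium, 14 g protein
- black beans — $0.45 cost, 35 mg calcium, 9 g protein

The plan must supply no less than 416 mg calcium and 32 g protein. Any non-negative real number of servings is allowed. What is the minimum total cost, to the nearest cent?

tofu only: max(416/126, 32/14) = 3.302 servings → $3.30.
black beans only: max(416/35, 32/9) = 11.89 servings → $5.35.
tofu + black beans: the both-tight solution has a negative serving — not a feasible corner.
So the least-cost plan costs $3.30.

$3.30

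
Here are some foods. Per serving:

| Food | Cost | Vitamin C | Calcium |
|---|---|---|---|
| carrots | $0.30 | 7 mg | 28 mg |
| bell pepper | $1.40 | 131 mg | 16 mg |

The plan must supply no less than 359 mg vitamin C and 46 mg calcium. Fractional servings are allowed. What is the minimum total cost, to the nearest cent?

A basic optimal solution has at most two foods positive. Try each food alone and each pair with both targets met exactly.
carrots only: max(359/7, 46/28) = 51.29 servings → $15.39.
bell pepper only: max(359/131, 46/16) = 2.875 servings → $4.03.
carrots + bell pepper with both tight: 0.0793 servings and 2.736 servings → $3.85.
The minimum over all feasible corners is $3.85.

$3.85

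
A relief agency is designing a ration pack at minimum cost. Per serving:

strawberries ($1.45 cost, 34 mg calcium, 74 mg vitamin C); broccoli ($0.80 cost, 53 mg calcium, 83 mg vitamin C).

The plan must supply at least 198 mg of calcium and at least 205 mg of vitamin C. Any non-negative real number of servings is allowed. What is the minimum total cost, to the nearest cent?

An LP optimum is at a vertex; with two nutrient constraints at most two foods are used. Check each candidate.
strawberries only: max(198/34, 205/74) = 5.824 servings → $8.44.
broccoli only: max(198/53, 205/83) = 3.736 servings → $2.99.
strawberries + broccoli: intersection lies outside the first quadrant.
The minimum over all feasible corners is $2.99.

$2.99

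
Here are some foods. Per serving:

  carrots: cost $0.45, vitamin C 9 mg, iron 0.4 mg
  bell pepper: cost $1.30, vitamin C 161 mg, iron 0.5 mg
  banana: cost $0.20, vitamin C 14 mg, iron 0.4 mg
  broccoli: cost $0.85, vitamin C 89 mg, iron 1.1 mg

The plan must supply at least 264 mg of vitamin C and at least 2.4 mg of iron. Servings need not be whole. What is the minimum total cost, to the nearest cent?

$2.38

The cheapest plan sits at a corner of the feasible region — with two constraints it uses at most two foods.
carrots only: max(264/9, 2.4/0.4) = 29.33 servings → $13.20.
bell pepper only: max(264/161, 2.4/0.5) = 4.8 servings → $6.24.
banana only: max(264/14, 2.4/0.4) = 18.86 servings → $3.77.
broccoli only: max(264/89, 2.4/1.1) = 2.966 servings → $2.52.
carrots + bell pepper with both tight: 4.247 servings and 1.402 servings → $3.73.
carrots + banana: intersection lies outside the first quadrant.
carrots + broccoli: intersection lies outside the first quadrant.
bell pepper + banana with both tight: 1.254 servings and 4.432 servings → $2.52.
bell pepper + broccoli with both tight: 0.5792 servings and 1.919 servings → $2.38.
banana + broccoli with both targets exact would need a negative amount; discard.
So the least-cost plan costs $2.38.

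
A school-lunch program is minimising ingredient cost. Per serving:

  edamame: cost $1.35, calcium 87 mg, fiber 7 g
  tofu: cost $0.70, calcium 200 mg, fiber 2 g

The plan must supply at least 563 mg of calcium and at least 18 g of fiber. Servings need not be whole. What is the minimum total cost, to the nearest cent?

$4.08

Compare the cost at each extreme point of the feasible region.
edamame only: max(563/87, 18/7) = 6.471 servings → $8.74.
tofu only: max(563/200, 18/2) = 9 servings → $6.30.
edamame + tofu with both tight: 2.018 servings and 1.937 servings → $4.08.
The minimum over all feasible corners is $4.08.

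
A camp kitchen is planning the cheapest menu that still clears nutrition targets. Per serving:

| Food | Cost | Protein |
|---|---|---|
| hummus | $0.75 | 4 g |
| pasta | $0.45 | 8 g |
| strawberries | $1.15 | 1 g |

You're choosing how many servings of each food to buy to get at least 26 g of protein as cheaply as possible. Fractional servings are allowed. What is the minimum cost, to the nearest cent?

$1.46

Cost per g of protein: pasta $0.0563, hummus $0.1875, strawberries $1.1500.
With no serving limits, use only pasta: 26 g / 8 g = 3.25 servings × $0.45 = $1.46.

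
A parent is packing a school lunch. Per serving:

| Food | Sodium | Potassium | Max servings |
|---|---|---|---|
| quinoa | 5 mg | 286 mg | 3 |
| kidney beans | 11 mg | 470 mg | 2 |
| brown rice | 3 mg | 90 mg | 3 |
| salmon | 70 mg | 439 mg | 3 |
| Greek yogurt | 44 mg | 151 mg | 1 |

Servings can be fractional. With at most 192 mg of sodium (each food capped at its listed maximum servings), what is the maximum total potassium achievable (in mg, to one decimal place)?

2983.6 mg

Potassium per mg sodium: quinoa 57.2, kidney beans 42.73, brown rice 30, salmon 6.271, Greek yogurt 3.432.
Take 3 servings of quinoa: uses 15 mg sodium, +858.0 mg potassium (running total 858.0 mg).
Take 2 servings of kidney beans: uses 22 mg sodium, +940.0 mg potassium (running total 1798.0 mg).
Take 3 servings of brown rice: uses 9 mg sodium, +270.0 mg potassium (running total 2068.0 mg).
Take 2.086 servings of salmon: uses 146 mg sodium, +915.6 mg potassium (running total 2983.6 mg).
Filling greedily by potassium-per-mg sodium is optimal for one linear limit, giving 2983.6 mg.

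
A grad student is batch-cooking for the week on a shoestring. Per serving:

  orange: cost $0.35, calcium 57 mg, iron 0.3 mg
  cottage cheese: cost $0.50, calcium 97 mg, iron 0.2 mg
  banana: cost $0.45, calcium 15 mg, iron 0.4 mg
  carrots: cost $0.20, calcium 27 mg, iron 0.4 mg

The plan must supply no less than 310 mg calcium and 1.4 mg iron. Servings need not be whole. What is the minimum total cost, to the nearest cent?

Two binding constraints pin down two serving amounts, so the optimal mix uses at most two foods. The candidates are each food alone (scaled to the tighter of calcium/iron) and each pair with both constraints tight.
orange only: max(310/57, 1.4/0.3) = 5.439 servings → $1.90.
cottage cheese only: max(310/97, 1.4/0.2) = 7 servings → $3.50.
banana only: max(310/15, 1.4/0.4) = 20.67 servings → $9.30.
carrots only: max(310/27, 1.4/0.4) = 11.48 servings → $2.30.
orange + cottage cheese with both tight: 4.169 servings and 0.7458 servings → $1.83.
orange + banana: intersection lies outside the first quadrant.
orange + carrots with both targets exact would need a negative amount; discard.
cottage cheese + banana with both tight: 2.877 servings and 2.061 servings → $2.37.
cottage cheese + carrots with both tight: 2.581 servings and 2.21 servings → $1.73.
banana + carrots with both targets exact would need a negative amount; discard.
Cheapest feasible corner: $1.73.

$1.73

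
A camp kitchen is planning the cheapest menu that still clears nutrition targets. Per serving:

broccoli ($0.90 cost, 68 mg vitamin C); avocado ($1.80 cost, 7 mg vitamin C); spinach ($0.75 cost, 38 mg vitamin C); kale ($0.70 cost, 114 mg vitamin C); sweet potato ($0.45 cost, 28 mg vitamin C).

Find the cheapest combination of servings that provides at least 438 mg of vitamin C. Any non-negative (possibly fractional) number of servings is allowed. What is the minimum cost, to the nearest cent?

Cost per mg of vitamin C: kale $0.0061, broccoli $0.0132, sweet potato $0.0161, spinach $0.0197, avocado $0.2571.
With no serving limits, use only kale: 438 mg / 114 mg = 3.842 servings × $0.70 = $2.69.

$2.69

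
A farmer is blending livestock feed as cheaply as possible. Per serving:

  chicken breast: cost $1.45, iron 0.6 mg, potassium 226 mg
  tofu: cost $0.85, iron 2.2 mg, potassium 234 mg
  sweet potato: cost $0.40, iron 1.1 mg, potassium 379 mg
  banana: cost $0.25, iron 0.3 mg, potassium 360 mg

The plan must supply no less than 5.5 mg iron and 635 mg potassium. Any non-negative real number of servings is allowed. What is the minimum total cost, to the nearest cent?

This is a tiny linear program; its minimum lies at a vertex of the feasible set. List the vertices and price them.
chicken breast only: max(5.5/0.6, 635/226) = 9.167 servings → $13.29.
tofu only: max(5.5/2.2, 635/234) = 2.714 servings → $2.31.
sweet potato only: max(5.5/1.1, 635/379) = 5 servings → $2.00.
banana only: max(5.5/0.3, 635/360) = 18.33 servings → $4.58.
chicken breast + tofu with both tight: 0.3083 servings and 2.416 servings → $2.50.
chicken breast + sweet potato: intersection lies outside the first quadrant.
chicken breast + banana with both targets exact would need a negative amount; discard.
tofu + sweet potato with both tight: 2.405 servings and 0.1908 servings → $2.12.
tofu + banana with both tight: 2.479 servings and 0.1524 servings → $2.15.
sweet potato + banana: the both-tight solution has a negative serving — not a feasible corner.
So the least-cost plan costs $2.00.

$2.00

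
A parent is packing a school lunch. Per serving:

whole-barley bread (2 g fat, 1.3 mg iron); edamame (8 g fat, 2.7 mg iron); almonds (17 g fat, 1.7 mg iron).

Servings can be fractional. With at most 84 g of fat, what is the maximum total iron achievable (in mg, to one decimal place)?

54.6 mg

Iron per g fat: whole-barley bread 0.65, edamame 0.3375, almonds 0.1.
With no serving limits, spend the whole fat allowance on whole-barley bread: 84 g / 2 g × 1.3 mg = 54.6 mg.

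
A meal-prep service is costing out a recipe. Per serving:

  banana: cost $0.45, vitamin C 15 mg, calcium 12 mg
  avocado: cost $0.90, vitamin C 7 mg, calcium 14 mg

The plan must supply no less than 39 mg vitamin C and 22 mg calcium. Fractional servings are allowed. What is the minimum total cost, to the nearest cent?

$1.17

Compare the cost at each extreme point of the feasible region.
banana only: max(39/15, 22/12) = 2.6 servings → $1.17.
avocado only: max(39/7, 22/14) = 5.571 servings → $5.01.
banana + avocado with both targets exact would need a negative amount; discard.
The minimum over all feasible corners is $1.17.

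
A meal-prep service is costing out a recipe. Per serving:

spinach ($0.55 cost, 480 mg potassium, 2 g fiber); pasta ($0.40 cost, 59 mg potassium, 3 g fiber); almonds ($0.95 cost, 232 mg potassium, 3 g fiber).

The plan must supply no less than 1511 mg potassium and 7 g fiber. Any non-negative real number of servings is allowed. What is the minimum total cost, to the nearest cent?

spinach only: max(1511/480, 7/2) = 3.5 servings → $1.93.
pasta only: max(1511/59, 7/3) = 25.61 servings → $10.24.
almonds only: max(1511/232, 7/3) = 6.513 servings → $6.19.
spinach + pasta with both tight: 3.116 servings and 0.2557 servings → $1.82.
spinach + almonds with both tight: 2.981 servings and 0.3463 servings → $1.97.
pasta + almonds: the both-tight solution has a negative serving — not a feasible corner.
The minimum over all feasible corners is $1.82.

$1.82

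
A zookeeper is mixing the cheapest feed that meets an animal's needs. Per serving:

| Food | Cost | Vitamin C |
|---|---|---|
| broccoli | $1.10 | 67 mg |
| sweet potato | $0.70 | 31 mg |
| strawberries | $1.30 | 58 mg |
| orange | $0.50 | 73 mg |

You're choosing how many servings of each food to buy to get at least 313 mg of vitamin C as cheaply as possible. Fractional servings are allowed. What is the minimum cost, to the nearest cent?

$2.14

Cost per mg of vitamin C: orange $0.0068, broccoli $0.0164, strawberries $0.0224, sweet potato $0.0226.
With no serving limits, use only orange: 313 mg / 73 mg = 4.288 servings × $0.50 = $2.14.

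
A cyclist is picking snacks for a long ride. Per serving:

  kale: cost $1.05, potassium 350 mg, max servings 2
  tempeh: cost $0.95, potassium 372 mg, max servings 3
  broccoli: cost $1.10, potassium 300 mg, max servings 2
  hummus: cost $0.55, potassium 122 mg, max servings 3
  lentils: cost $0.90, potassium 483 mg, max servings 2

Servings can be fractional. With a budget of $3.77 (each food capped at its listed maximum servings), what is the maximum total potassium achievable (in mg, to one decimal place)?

1737.4 mg

Potassium per dollar: lentils 536.7, tempeh 391.6, kale 333.3, broccoli 272.7, hummus 221.8.
Take 2 servings of lentils: spends $1.80, +966.0 mg potassium (running total 966.0 mg).
Take 2.074 servings of tempeh: spends $1.97, +771.4 mg potassium (running total 1737.4 mg).
Greedy by best ratio exhausts the cost allowance optimally: 1737.4 mg.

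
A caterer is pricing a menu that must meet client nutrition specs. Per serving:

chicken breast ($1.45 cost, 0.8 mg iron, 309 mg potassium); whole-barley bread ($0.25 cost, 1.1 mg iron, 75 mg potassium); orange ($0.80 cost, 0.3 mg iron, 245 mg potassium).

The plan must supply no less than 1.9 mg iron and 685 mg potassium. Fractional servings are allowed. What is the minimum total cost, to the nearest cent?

The cheapest plan sits at a corner of the feasible region — with two constraints it uses at most two foods.
chicken breast only: max(1.9/0.8, 685/309) = 2.375 servings → $3.44.
whole-barley bread only: max(1.9/1.1, 685/75) = 9.133 servings → $2.28.
orange only: max(1.9/0.3, 685/245) = 6.333 servings → $5.07.
chicken breast + whole-barley bread with both tight: 2.183 servings and 0.1397 servings → $3.20.
chicken breast + orange with both targets exact would need a negative amount; discard.
whole-barley bread + orange with both tight: 1.053 servings and 2.474 servings → $2.24.
So the least-cost plan costs $2.24.

$2.24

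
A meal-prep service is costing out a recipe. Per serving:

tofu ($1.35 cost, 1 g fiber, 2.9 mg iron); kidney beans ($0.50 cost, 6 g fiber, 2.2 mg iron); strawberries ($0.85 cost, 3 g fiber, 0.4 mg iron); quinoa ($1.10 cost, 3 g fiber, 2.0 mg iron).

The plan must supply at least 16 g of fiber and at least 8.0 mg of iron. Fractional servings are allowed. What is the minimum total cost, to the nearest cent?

$1.82

Two binding constraints pin down two serving amounts, so the optimal mix uses at most two foods. The candidates are each food alone (scaled to the tighter of fiber/iron) and each pair with both constraints tight.
tofu only: max(16/1, 8.0/2.9) = 16 servings → $21.60.
kidney beans only: max(16/6, 8.0/2.2) = 3.636 servings → $1.82.
strawberries only: max(16/3, 8.0/0.4) = 20 servings → $17.00.
quinoa only: max(16/3, 8.0/2.0) = 5.333 servings → $5.87.
tofu + kidney beans with both tight: 0.8421 servings and 2.526 servings → $2.40.
tofu + strawberries with both tight: 2.12 servings and 4.627 servings → $6.80.
tofu + quinoa: the both-tight solution has a negative serving — not a feasible corner.
kidney beans + strawberries with both targets exact would need a negative amount; discard.
kidney beans + quinoa with both tight: 1.481 servings and 2.37 servings → $3.35.
strawberries + quinoa with both tight: 1.667 servings and 3.667 servings → $5.45.
The minimum over all feasible corners is $1.82.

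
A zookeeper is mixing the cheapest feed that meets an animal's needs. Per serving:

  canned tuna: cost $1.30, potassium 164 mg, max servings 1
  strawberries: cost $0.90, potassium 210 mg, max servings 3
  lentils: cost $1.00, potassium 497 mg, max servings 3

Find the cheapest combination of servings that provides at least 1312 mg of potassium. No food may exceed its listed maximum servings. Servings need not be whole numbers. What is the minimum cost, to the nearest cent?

Cost per mg of potassium: lentils $0.0020, strawberries $0.0043, canned tuna $0.0079.
Take 2.64 servings of lentils: +1312.0 mg potassium for $2.64 (total $2.64, still need 0.0 mg).
Filling from the cheapest source first is optimal under one linear minimum: $2.64.

$2.64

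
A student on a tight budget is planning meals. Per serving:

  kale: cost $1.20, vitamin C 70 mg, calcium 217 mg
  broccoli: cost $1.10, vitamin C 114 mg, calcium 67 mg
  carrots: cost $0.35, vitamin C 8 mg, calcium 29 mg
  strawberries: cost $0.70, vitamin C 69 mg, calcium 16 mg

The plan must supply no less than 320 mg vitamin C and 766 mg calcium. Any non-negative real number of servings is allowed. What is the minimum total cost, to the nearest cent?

With two linear requirements the optimum uses one or two foods; enumerate the corners.
kale only: max(320/70, 766/217) = 4.571 servings → $5.49.
broccoli only: max(320/114, 766/67) = 11.43 servings → $12.58.
carrots only: max(320/8, 766/29) = 40 servings → $14.00.
strawberries only: max(320/69, 766/16) = 47.88 servings → $33.51.
kale + broccoli with both tight: 3.286 servings and 0.7891 servings → $4.81.
kale + carrots: intersection lies outside the first quadrant.
kale + strawberries with both tight: 3.446 servings and 1.142 servings → $4.93.
broccoli + carrots with both tight: 1.138 servings and 23.78 servings → $9.58.
broccoli + strawberries with both targets exact would need a negative amount; discard.
carrots + strawberries with both tight: 25.49 servings and 1.683 servings → $10.10.
So the least-cost plan costs $4.81.

$4.81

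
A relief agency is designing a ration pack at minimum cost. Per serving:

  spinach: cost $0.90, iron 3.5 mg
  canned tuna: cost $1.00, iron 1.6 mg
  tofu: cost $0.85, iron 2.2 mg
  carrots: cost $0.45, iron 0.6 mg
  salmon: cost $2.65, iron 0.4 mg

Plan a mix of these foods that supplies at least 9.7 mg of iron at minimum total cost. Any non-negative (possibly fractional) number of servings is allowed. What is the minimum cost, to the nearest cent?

Cost per mg of iron: spinach $0.2571, tofu $0.3864, canned tuna $0.6250, carrots $0.7500, salmon $6.6250.
With no serving limits, use only spinach: 9.7 mg / 3.5 mg = 2.771 servings × $0.90 = $2.49.

$2.49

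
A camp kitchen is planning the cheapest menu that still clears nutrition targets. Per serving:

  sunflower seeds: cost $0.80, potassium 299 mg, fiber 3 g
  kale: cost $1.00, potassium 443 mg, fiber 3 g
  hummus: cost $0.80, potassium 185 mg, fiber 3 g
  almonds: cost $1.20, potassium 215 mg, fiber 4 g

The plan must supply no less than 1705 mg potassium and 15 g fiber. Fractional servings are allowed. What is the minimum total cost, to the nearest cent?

Two binding constraints pin down two serving amounts, so the optimal mix uses at most two foods. The candidates are each food alone (scaled to the tighter of potassium/fiber) and each pair with both constraints tight.
sunflower seeds only: max(1705/299, 15/3) = 5.702 servings → $4.56.
kale only: max(1705/443, 15/3) = 5 servings → $5.00.
hummus only: max(1705/185, 15/3) = 9.216 servings → $7.37.
almonds only: max(1705/215, 15/4) = 7.93 servings → $9.52.
sunflower seeds + kale with both tight: 3.542 servings and 1.458 servings → $4.29.
sunflower seeds + hummus: the both-tight solution has a negative serving — not a feasible corner.
sunflower seeds + almonds: the both-tight solution has a negative serving — not a feasible corner.
kale + hummus with both tight: 3.023 servings and 1.977 servings → $4.60.
kale + almonds with both tight: 3.19 servings and 1.358 servings → $4.82.
hummus + almonds: the both-tight solution has a negative serving — not a feasible corner.
Cheapest feasible corner: $4.29.

$4.29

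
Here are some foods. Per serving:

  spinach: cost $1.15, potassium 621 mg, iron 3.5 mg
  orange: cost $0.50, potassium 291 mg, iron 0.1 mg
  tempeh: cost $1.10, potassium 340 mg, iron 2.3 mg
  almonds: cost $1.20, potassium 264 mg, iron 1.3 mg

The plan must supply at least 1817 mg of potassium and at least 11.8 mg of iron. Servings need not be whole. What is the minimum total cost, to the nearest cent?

$3.88

spinach only: max(1817/621, 11.8/3.5) = 3.371 servings → $3.88.
orange only: max(1817/291, 11.8/0.1) = 118 servings → $59.00.
tempeh only: max(1817/340, 11.8/2.3) = 5.344 servings → $5.88.
almonds only: max(1817/264, 11.8/1.3) = 9.077 servings → $10.89.
spinach + orange with both targets exact would need a negative amount; discard.
spinach + tempeh with both tight: 0.7012 servings and 4.063 servings → $5.28.
spinach + almonds: the both-tight solution has a negative serving — not a feasible corner.
orange + tempeh with both tight: 0.263 servings and 5.119 servings → $5.76.
orange + almonds with both targets exact would need a negative amount; discard.
tempeh + almonds with both tight: 4.559 servings and 1.012 servings → $6.23.
So the least-cost plan costs $3.88.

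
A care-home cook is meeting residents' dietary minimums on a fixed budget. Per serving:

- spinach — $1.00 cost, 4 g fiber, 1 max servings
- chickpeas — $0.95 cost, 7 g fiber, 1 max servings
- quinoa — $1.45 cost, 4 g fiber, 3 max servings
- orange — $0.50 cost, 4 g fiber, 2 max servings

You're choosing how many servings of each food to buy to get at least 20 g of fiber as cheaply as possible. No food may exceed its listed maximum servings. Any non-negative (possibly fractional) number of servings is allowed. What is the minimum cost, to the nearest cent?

Cost per g of fiber: orange $0.1250, chickpeas $0.1357, spinach $0.2500, quinoa $0.3625.
Take 2 servings of orange: +8.0 g fiber for $1.00 (total $1.00, still need 12.0 g).
Take 1 serving of chickpeas: +7.0 g fiber for $0.95 (total $1.95, still need 5.0 g).
Take 1 serving of spinach: +4.0 g fiber for $1.00 (total $2.95, still need 1.0 g).
Take 0.25 servings of quinoa: +1.0 g fiber for $0.36 (total $3.31, still need 0.0 g).
Greedy by cheapest-per-g is optimal for a single linear constraint, so the minimum cost is $3.31.

$3.31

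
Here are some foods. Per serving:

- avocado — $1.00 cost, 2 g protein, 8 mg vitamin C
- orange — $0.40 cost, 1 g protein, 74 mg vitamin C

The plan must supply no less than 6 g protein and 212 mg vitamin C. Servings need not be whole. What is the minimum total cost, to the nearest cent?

At the optimum either one food covers both requirements or two foods hit both targets exactly; no other combination can be cheaper.
avocado only: max(6/2, 212/8) = 26.5 servings → $26.50.
orange only: max(6/1, 212/74) = 6 servings → $2.40.
avocado + orange with both tight: 1.657 servings and 2.686 servings → $2.73.
So the least-cost plan costs $2.40.

$2.40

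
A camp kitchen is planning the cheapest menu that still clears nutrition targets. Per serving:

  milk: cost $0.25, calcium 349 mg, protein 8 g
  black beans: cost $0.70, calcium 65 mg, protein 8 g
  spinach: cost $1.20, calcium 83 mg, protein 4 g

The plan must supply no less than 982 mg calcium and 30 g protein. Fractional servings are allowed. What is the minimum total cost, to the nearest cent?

The cheapest plan sits at a corner of the feasible region — with two constraints it uses at most two foods.
milk only: max(982/349, 30/8) = 3.75 servings → $0.94.
black beans only: max(982/65, 30/8) = 15.11 servings → $10.58.
spinach only: max(982/83, 30/4) = 11.83 servings → $14.20.
milk + black beans with both tight: 2.599 servings and 1.151 servings → $1.46.
milk + spinach with both tight: 1.964 servings and 3.571 servings → $4.78.
black beans + spinach: the both-tight solution has a negative serving — not a feasible corner.
The minimum over all feasible corners is $0.94.

$0.94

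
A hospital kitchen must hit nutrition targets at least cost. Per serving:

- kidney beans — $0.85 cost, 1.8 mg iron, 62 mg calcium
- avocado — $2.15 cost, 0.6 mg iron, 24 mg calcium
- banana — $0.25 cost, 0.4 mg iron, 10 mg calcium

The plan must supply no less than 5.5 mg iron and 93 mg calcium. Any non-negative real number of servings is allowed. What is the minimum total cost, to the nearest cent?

A basic optimal solution has at most two foods positive. Try each food alone and each pair with both targets met exactly.
kidney beans only: max(5.5/1.8, 93/62) = 3.056 servings → $2.60.
avocado only: max(5.5/0.6, 93/24) = 9.167 servings → $19.71.
banana only: max(5.5/0.4, 93/10) = 13.75 servings → $3.44.
kidney beans + avocado: the both-tight solution has a negative serving — not a feasible corner.
kidney beans + banana: intersection lies outside the first quadrant.
avocado + banana: intersection lies outside the first quadrant.
Cheapest feasible corner: $2.60.

$2.60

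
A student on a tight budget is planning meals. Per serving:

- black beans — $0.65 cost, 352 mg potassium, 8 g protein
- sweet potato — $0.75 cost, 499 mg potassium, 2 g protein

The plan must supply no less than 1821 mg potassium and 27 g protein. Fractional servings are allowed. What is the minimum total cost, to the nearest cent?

With two linear requirements the optimum uses one or two foods; enumerate the corners.
black beans only: max(1821/352, 27/8) = 5.173 servings → $3.36.
sweet potato only: max(1821/499, 27/2) = 13.5 servings → $10.12.
black beans + sweet potato with both tight: 2.99 servings and 1.54 servings → $3.10.
Cheapest feasible corner: $3.10.

$3.10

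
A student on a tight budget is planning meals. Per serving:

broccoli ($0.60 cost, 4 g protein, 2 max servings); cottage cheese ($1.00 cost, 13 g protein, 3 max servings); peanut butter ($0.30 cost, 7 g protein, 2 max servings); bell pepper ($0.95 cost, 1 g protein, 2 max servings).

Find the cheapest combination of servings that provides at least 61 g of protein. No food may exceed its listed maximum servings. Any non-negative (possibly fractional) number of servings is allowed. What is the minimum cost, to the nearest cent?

$4.80

Cost per g of protein: peanut butter $0.0429, cottage cheese $0.0769, broccoli $0.1500, bell pepper $0.9500.
Take 2 servings of peanut butter: +14.0 g protein for $0.60 (total $0.60, still need 47.0 g).
Take 3 servings of cottage cheese: +39.0 g protein for $3.00 (total $3.60, still need 8.0 g).
Take 2 servings of broccoli: +8.0 g protein for $1.20 (total $4.80, still need 0.0 g).
Filling from the cheapest source first is optimal under one linear minimum: $4.80.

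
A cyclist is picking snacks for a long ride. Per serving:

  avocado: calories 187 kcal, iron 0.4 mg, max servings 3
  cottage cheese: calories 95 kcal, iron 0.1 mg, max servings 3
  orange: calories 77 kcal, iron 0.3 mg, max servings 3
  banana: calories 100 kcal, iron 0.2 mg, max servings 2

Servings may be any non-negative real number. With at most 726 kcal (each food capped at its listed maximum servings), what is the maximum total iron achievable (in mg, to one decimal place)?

2.0 mg

Iron per kcal: orange 0.003896, avocado 0.002139, banana 0.002, cottage cheese 0.001053.
Take 3 servings of orange: uses 231 kcal, +0.9 mg iron (running total 0.9 mg).
Take 2.647 servings of avocado: uses 495 kcal, +1.1 mg iron (running total 2.0 mg).
Filling greedily by iron-per-kcal is optimal for one linear limit, giving 2.0 mg.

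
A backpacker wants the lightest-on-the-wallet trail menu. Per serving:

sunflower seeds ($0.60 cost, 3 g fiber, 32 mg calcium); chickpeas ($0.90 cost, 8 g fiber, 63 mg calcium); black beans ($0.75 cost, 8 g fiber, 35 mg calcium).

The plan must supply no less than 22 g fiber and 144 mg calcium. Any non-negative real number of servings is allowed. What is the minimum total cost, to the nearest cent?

The cheapest plan sits at a corner of the feasible region — with two constraints it uses at most two foods.
sunflower seeds only: max(22/3, 144/32) = 7.333 servings → $4.40.
chickpeas only: max(22/8, 144/63) = 2.75 servings → $2.48.
black beans only: max(22/8, 144/35) = 4.114 servings → $3.09.
sunflower seeds + chickpeas: the both-tight solution has a negative serving — not a feasible corner.
sunflower seeds + black beans with both tight: 2.53 servings and 1.801 servings → $2.87.
chickpeas + black beans with both tight: 1.705 servings and 1.045 servings → $2.32.
So the least-cost plan costs $2.32.

$2.32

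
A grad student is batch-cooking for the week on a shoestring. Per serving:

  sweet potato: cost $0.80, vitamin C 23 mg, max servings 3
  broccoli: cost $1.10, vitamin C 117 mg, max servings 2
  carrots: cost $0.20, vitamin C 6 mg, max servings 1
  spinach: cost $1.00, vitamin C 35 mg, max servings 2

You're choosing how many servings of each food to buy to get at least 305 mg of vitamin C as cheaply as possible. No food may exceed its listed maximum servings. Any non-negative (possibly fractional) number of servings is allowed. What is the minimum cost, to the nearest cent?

$4.23

Cost per mg of vitamin C: broccoli $0.0094, spinach $0.0286, carrots $0.0333, sweet potato $0.0348.
Take 2 servings of broccoli: +234.0 mg vitamin C for $2.20 (total $2.20, still need 71.0 mg).
Take 2 servings of spinach: +70.0 mg vitamin C for $2.00 (total $4.20, still need 1.0 mg).
Take 0.1667 servings of carrots: +1.0 mg vitamin C for $0.03 (total $4.23, still need 0.0 mg).
Greedy by cheapest-per-mg is optimal for a single linear constraint, so the minimum cost is $4.23.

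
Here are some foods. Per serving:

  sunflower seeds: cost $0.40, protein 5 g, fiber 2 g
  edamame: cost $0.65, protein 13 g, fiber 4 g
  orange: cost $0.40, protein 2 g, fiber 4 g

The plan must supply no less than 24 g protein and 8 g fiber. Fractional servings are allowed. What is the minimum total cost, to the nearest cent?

Check every corner: each single food scaled to meet both minima, and each pair solved so both constraints bind.
sunflower seeds only: max(24/5, 8/2) = 4.8 servings → $1.92.
edamame only: max(24/13, 8/4) = 2 servings → $1.30.
orange only: max(24/2, 8/4) = 12 servings → $4.80.
sunflower seeds + edamame with both tight: 1.333 servings and 1.333 servings → $1.40.
sunflower seeds + orange with both targets exact would need a negative amount; discard.
edamame + orange with both tight: 1.818 servings and 0.1818 servings → $1.25.
So the least-cost plan costs $1.25.

$1.25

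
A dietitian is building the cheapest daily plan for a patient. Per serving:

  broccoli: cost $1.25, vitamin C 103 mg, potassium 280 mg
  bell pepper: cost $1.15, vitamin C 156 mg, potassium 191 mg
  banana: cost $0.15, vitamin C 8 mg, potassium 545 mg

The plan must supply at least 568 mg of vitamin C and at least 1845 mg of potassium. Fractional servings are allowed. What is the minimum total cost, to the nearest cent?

$4.38

An LP optimum is at a vertex; with two nutrient constraints at most two foods are used. Check each candidate.
broccoli only: max(568/103, 1845/280) = 6.589 servings → $8.24.
bell pepper only: max(568/156, 1845/191) = 9.66 servings → $11.11.
banana only: max(568/8, 1845/545) = 71 servings → $10.65.
broccoli + bell pepper: the both-tight solution has a negative serving — not a feasible corner.
broccoli + banana with both tight: 5.47 servings and 0.5751 servings → $6.92.
bell pepper + banana with both tight: 3.531 servings and 2.148 servings → $4.38.
So the least-cost plan costs $4.38.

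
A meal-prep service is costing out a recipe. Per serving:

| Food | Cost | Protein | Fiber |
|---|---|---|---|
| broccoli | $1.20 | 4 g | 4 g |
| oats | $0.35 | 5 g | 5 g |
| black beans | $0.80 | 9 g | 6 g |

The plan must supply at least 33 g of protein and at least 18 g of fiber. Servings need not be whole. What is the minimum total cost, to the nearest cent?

$2.31

With two linear requirements the optimum uses one or two foods; enumerate the corners.
broccoli only: max(33/4, 18/4) = 8.25 servings → $9.90.
oats only: max(33/5, 18/5) = 6.6 servings → $2.31.
black beans only: max(33/9, 18/6) = 3.667 servings → $2.93.
broccoli + oats (both tight): parallel constraints — no distinct corner.
broccoli + black beans: the both-tight solution has a negative serving — not a feasible corner.
oats + black beans with both targets exact would need a negative amount; discard.
So the least-cost plan costs $2.31.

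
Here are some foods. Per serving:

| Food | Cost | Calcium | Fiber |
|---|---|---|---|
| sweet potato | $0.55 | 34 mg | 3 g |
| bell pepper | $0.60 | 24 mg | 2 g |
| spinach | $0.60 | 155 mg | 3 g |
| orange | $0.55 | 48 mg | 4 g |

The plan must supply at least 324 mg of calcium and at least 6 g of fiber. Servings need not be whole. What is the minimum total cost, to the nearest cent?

$1.25

For a min-cost LP with two ≥-constraints, a basic feasible solution has at most two positive variables.
sweet potato only: max(324/34, 6/3) = 9.529 servings → $5.24.
bell pepper only: max(324/24, 6/2) = 13.5 servings → $8.10.
spinach only: max(324/155, 6/3) = 2.09 servings → $1.25.
orange only: max(324/48, 6/4) = 6.75 servings → $3.71.
sweet potato + bell pepper with both targets exact would need a negative amount; discard.
sweet potato + spinach: the both-tight solution has a negative serving — not a feasible corner.
sweet potato + orange with both targets exact would need a negative amount; discard.
bell pepper + spinach with both targets exact would need a negative amount; discard.
bell pepper + orange (both tight): parallel constraints — no distinct corner.
spinach + orange with both targets exact would need a negative amount; discard.
So the least-cost plan costs $1.25.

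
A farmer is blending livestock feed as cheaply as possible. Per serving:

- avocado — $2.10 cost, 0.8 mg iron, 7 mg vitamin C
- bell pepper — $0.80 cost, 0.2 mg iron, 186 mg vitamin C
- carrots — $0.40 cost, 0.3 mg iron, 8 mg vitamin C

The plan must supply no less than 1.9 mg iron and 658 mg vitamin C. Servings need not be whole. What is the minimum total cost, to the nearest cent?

$4.33

avocado only: max(1.9/0.8, 658/7) = 94 servings → $197.40.
bell pepper only: max(1.9/0.2, 658/186) = 9.5 servings → $7.60.
carrots only: max(1.9/0.3, 658/8) = 82.25 servings → $32.90.
avocado + bell pepper with both tight: 1.505 servings and 3.481 servings → $5.94.
avocado + carrots with both targets exact would need a negative amount; discard.
bell pepper + carrots with both tight: 3.362 servings and 4.092 servings → $4.33.
The minimum over all feasible corners is $4.33.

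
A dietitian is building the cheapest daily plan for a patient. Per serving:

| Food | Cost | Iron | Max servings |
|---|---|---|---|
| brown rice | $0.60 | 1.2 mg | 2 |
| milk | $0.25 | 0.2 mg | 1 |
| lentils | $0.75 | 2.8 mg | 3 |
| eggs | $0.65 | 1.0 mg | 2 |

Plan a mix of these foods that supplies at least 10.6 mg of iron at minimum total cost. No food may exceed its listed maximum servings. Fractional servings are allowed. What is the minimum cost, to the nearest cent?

$3.35

Cost per mg of iron: lentils $0.2679, brown rice $0.5000, eggs $0.6500, milk $1.2500.
Take 3 servings of lentils: +8.4 mg iron for $2.25 (total $2.25, still need 2.2 mg).
Take 1.833 servings of brown rice: +2.2 mg iron for $1.10 (total $3.35, still need 0.0 mg).
Greedy by cheapest-per-mg is optimal for a single linear constraint, so the minimum cost is $3.35.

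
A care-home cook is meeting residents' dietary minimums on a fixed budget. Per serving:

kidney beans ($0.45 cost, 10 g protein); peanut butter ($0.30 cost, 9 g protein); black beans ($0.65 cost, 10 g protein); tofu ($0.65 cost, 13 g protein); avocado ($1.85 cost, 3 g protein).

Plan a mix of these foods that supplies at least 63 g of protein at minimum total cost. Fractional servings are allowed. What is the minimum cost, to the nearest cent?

Cost per g of protein: peanut butter $0.0333, kidney beans $0.0450, tofu $0.0500, black beans $0.0650, avocado $0.6167.
With no serving limits, use only peanut butter: 63 g / 9 g = 7 servings × $0.30 = $2.10.

$2.10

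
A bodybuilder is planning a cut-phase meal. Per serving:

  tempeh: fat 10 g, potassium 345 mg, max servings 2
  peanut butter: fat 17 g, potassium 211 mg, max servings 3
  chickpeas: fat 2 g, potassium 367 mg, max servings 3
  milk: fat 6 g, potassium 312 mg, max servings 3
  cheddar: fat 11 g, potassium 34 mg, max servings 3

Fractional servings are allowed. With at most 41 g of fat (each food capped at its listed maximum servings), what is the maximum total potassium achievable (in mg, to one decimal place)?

Potassium per g fat: chickpeas 183.5, milk 52, tempeh 34.5, peanut butter 12.41, cheddar 3.091.
Take 3 servings of chickpeas: uses 6 g fat, +1101.0 mg potassium (running total 1101.0 mg).
Take 3 servings of milk: uses 18 g fat, +936.0 mg potassium (running total 2037.0 mg).
Take 1.7 servings of tempeh: uses 17 g fat, +586.5 mg potassium (running total 2623.5 mg).
Filling greedily by potassium-per-g fat is optimal for one linear limit, giving 2623.5 mg.

2623.5 mg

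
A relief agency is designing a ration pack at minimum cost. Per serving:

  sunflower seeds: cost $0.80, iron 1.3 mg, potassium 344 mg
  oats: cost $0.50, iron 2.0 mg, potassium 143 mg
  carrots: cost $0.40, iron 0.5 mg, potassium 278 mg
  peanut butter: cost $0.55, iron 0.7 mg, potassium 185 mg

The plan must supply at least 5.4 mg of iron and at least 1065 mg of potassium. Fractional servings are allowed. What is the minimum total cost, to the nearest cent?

$2.12

This is a tiny linear program; its minimum lies at a vertex of the feasible set. List the vertices and price them.
sunflower seeds only: max(5.4/1.3, 1065/344) = 4.154 servings → $3.32.
oats only: max(5.4/2.0, 1065/143) = 7.448 servings → $3.72.
carrots only: max(5.4/0.5, 1065/278) = 10.8 servings → $4.32.
peanut butter only: max(5.4/0.7, 1065/185) = 7.714 servings → $4.24.
sunflower seeds + oats with both tight: 2.704 servings and 0.9422 servings → $2.63.
sunflower seeds + carrots: intersection lies outside the first quadrant.
sunflower seeds + peanut butter with both targets exact would need a negative amount; discard.
oats + carrots with both tight: 1.999 servings and 2.802 servings → $2.12.
oats + peanut butter with both tight: 0.9392 servings and 5.031 servings → $3.24.
carrots + peanut butter: the both-tight solution has a negative serving — not a feasible corner.
So the least-cost plan costs $2.12.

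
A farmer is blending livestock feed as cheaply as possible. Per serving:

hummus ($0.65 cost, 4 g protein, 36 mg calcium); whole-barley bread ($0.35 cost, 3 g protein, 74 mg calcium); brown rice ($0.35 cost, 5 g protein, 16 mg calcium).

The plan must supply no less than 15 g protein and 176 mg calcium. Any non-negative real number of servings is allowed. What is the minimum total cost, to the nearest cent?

Check every corner: each single food scaled to meet both minima, and each pair solved so both constraints bind.
hummus only: max(15/4, 176/36) = 4.889 servings → $3.18.
whole-barley bread only: max(15/3, 176/74) = 5 servings → $1.75.
brown rice only: max(15/5, 176/16) = 11 servings → $3.85.
hummus + whole-barley bread with both tight: 3.096 servings and 0.8723 servings → $2.32.
hummus + brown rice with both targets exact would need a negative amount; discard.
whole-barley bread + brown rice with both tight: 1.988 servings and 1.807 servings → $1.33.
The minimum over all feasible corners is $1.33.

$1.33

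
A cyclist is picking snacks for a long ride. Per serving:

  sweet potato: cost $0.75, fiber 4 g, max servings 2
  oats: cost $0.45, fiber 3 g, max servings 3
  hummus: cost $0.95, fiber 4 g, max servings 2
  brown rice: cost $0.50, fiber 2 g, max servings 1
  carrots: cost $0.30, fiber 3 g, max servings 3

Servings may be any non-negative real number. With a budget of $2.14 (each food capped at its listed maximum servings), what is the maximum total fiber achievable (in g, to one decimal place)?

17.3 g

Fiber per dollar: carrots 10, oats 6.667, sweet potato 5.333, hummus 4.211, brown rice 4.
Take 3 servings of carrots: spends $0.90, +9.0 g fiber (running total 9.0 g).
Take 2.756 servings of oats: spends $1.24, +8.3 g fiber (running total 17.3 g).
Greedy by best ratio exhausts the cost allowance optimally: 17.3 g.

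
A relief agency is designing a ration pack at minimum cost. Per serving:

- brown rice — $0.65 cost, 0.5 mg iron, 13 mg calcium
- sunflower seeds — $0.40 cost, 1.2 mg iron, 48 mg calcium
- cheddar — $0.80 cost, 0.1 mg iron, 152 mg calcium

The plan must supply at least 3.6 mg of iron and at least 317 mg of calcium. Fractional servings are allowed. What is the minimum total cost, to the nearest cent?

This is a tiny linear program; its minimum lies at a vertex of the feasible set. List the vertices and price them.
brown rice only: max(3.6/0.5, 317/13) = 24.38 servings → $15.85.
sunflower seeds only: max(3.6/1.2, 317/48) = 6.604 servings → $2.64.
cheddar only: max(3.6/0.1, 317/152) = 36 servings → $28.80.
brown rice + sunflower seeds: intersection lies outside the first quadrant.
brown rice + cheddar with both tight: 6.901 servings and 1.495 servings → $5.68.
sunflower seeds + cheddar with both tight: 2.903 servings and 1.169 servings → $2.10.
Cheapest feasible corner: $2.10.

$2.10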